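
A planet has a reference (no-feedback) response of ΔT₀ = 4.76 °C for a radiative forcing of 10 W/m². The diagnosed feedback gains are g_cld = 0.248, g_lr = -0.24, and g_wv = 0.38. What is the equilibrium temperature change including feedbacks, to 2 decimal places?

7.78 °C

Total gain g = 0.248 − 0.24 + 0.38 = 0.388.
Amplification A = 1/(1 − 0.388) = 1.634.
ΔT = 4.76 × 1.634 = 7.78 °C.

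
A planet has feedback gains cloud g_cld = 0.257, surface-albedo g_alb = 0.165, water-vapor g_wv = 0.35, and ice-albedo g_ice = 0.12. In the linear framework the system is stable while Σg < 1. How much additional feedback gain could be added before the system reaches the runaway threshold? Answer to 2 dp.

0.11

Current total gain = 0.257 + 0.165 + 0.35 + 0.12 = 0.892.
Margin to runaway = 1 − 0.892 = 0.11.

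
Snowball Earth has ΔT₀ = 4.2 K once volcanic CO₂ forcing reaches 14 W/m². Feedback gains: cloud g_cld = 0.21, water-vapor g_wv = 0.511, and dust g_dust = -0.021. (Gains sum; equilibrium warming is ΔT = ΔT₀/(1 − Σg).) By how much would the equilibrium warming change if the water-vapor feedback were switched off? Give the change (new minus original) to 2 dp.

-8.82 K

Original: g = 0.7, ΔT = 4.2/(1−0.7) = 14.0000 K.
Without water-vapor: g' = 0.189, ΔT' = 4.2/(1−0.189) = 5.1788 K.
Change = 5.1788 − 14.0000 = -8.82 K.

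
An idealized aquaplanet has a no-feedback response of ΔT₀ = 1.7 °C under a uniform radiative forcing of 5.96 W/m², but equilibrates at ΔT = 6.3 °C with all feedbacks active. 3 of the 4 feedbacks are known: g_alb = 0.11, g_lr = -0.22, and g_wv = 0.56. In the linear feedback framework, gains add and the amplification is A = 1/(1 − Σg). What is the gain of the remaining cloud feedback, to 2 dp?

0.28

Amplification A = ΔT/ΔT₀ = 6.3/1.7 = 3.706.
Total gain g = 1 − 1/A = 1 − 1/3.706 = 0.7302.
Known gains sum to 0.11 − 0.22 + 0.56 = 0.45.
g_cld = 0.7302 − 0.45 = 0.28.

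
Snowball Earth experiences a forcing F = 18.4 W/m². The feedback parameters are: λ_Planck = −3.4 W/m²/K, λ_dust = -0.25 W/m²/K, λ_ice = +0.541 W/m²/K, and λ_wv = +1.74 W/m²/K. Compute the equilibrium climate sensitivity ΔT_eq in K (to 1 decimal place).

Net feedback parameter λ = (−3.4) + (-0.25) + (+0.541) + (+1.74) = -1.369 W/m²/K.
ΔT = −F/λ = −18.4/(-1.369) = 13.4 K.

13.4 K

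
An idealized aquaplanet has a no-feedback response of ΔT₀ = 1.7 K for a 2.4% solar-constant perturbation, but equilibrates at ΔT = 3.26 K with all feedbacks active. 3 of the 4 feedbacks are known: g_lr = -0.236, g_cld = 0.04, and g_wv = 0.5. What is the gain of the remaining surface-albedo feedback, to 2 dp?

Amplification A = ΔT/ΔT₀ = 3.26/1.7 = 1.918.
Total gain g = 1 − 1/A = 1 − 1/1.918 = 0.4786.
Known gains sum to -0.236 + 0.04 + 0.5 = 0.304.
g_alb = 0.4786 − 0.304 = 0.17.

0.17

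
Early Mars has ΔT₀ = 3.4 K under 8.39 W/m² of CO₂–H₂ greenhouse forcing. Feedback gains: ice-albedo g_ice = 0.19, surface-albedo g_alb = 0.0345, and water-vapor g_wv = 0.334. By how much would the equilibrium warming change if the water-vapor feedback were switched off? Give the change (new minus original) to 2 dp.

Original: g = 0.5585, ΔT = 3.4/(1−0.5585) = 7.7010 K.
Without water-vapor: g' = 0.2245, ΔT' = 3.4/(1−0.2245) = 4.3843 K.
Change = 4.3843 − 7.7010 = -3.32 K.

-3.32 K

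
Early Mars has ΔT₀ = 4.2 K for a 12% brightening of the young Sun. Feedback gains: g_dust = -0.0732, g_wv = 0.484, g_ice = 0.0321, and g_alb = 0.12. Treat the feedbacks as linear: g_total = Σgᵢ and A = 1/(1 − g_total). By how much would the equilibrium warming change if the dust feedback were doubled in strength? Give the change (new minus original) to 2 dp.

-1.38 K

Original: g = 0.5629, ΔT = 4.2/(1−0.5629) = 9.6088 K.
With doubled dust: g' = 0.4897, ΔT' = 4.2/(1−0.4897) = 8.2305 K.
Change = 8.2305 − 9.6088 = -1.38 K.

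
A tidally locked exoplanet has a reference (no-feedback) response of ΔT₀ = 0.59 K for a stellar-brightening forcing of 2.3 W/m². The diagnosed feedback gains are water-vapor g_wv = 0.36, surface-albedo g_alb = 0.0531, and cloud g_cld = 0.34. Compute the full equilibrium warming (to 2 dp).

2.39 K

Total gain g = 0.36 + 0.0531 + 0.34 = 0.7531.
Amplification A = 1/(1 − 0.7531) = 4.05.
ΔT = 0.59 × 4.05 = 2.39 K.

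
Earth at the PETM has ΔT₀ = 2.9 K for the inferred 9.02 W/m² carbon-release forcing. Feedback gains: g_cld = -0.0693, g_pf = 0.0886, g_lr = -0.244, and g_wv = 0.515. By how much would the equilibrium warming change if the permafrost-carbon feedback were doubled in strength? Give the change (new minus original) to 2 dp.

0.58 K

Original: g = 0.2903, ΔT = 2.9/(1−0.2903) = 4.0862 K.
With doubled permafrost-carbon: g' = 0.3789, ΔT' = 2.9/(1−0.3789) = 4.6691 K.
Change = 4.6691 − 4.0862 = 0.58 K.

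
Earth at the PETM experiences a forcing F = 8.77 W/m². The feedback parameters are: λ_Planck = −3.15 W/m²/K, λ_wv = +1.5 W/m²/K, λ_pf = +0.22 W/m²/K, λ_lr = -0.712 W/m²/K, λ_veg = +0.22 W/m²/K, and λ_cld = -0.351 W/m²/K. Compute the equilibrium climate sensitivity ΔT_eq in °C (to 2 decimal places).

3.86 °C

Net feedback parameter λ = (−3.15) + (+1.5) + (+0.22) + (-0.712) + (+0.22) + (-0.351) = -2.273 W/m²/K.
ΔT = −F/λ = −8.77/(-2.273) = 3.86 °C.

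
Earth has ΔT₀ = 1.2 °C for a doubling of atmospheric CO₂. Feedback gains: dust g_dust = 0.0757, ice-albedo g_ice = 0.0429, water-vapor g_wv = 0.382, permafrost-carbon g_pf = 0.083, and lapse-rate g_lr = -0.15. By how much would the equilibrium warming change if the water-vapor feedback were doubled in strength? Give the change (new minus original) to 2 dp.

Original: g = 0.4336, ΔT = 1.2/(1−0.4336) = 2.1186 °C.
With doubled water-vapor: g' = 0.8156, ΔT' = 1.2/(1−0.8156) = 6.5076 °C.
Change = 6.5076 − 2.1186 = 4.39 °C.

4.39 °C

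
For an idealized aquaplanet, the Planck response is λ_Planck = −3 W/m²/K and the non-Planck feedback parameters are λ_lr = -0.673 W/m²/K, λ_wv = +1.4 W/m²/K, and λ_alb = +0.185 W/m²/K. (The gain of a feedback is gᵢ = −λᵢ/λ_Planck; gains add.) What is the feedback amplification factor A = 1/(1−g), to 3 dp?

Convert to gains: g_lr = -0.673/3 = -0.2243; g_wv = 1.4/3 = 0.4667; g_alb = 0.185/3 = 0.06167.
Total gain g = 0.30407.
A = 1/(1 − 0.30407) = 1.437.

1.437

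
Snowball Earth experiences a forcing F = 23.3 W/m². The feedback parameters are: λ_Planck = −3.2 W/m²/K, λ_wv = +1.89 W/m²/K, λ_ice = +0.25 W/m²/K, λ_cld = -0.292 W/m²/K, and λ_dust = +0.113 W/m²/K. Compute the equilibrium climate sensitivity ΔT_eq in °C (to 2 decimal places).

Net feedback parameter λ = (−3.2) + (+1.89) + (+0.25) + (-0.292) + (+0.113) = -1.239 W/m²/K.
ΔT = −F/λ = −23.3/(-1.239) = 18.81 °C.

18.81 °C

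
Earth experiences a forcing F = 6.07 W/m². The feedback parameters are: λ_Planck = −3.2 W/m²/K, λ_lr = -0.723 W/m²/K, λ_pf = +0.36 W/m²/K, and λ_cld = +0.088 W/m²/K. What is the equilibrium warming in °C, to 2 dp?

Net feedback parameter λ = (−3.2) + (-0.723) + (+0.36) + (+0.088) = -3.475 W/m²/K.
ΔT = −F/λ = −6.07/(-3.475) = 1.75 °C.

1.75 °C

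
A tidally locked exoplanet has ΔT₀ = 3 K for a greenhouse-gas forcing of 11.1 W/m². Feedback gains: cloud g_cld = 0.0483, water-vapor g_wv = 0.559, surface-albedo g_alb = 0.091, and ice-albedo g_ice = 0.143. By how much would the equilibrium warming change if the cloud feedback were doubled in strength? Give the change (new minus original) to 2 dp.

Original: g = 0.8413, ΔT = 3/(1−0.8413) = 18.9036 K.
With doubled cloud: g' = 0.8896, ΔT' = 3/(1−0.8896) = 27.1739 K.
Change = 27.1739 − 18.9036 = 8.27 K.

8.27 K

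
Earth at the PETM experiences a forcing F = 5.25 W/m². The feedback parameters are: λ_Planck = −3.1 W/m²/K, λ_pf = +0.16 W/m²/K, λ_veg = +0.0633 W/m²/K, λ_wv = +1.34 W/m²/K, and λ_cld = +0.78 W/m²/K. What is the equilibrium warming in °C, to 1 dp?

Net feedback parameter λ = (−3.1) + (+0.16) + (+0.0633) + (+1.34) + (+0.78) = -0.7567 W/m²/K.
ΔT = −F/λ = −5.25/(-0.7567) = 6.9 °C.

6.9 °C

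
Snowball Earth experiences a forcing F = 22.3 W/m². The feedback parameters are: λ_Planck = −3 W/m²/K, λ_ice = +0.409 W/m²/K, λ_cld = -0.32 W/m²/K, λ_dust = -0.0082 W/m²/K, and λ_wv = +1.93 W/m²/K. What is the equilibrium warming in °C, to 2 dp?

22.54 °C

Net feedback parameter λ = (−3) + (+0.409) + (-0.32) + (-0.0082) + (+1.93) = -0.9892 W/m²/K.
ΔT = −F/λ = −22.3/(-0.9892) = 22.54 °C.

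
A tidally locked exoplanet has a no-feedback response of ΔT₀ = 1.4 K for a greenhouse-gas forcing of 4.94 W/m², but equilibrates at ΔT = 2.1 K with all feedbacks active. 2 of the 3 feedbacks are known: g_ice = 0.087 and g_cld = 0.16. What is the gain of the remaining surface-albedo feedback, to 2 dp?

Amplification A = ΔT/ΔT₀ = 2.1/1.4 = 1.5.
Total gain g = 1 − 1/A = 1 − 1/1.5 = 0.3333.
Known gains sum to 0.087 + 0.16 = 0.247.
g_alb = 0.3333 − 0.247 = 0.09.

0.09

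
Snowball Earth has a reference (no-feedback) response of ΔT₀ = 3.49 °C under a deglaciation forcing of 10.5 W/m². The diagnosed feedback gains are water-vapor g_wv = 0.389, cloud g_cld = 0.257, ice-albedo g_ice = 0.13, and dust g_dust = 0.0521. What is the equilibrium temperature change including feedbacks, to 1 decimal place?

Total gain g = 0.389 + 0.257 + 0.13 + 0.0521 = 0.8281.
Amplification A = 1/(1 − 0.8281) = 5.817.
ΔT = 3.49 × 5.817 = 20.3 °C.

20.3 °C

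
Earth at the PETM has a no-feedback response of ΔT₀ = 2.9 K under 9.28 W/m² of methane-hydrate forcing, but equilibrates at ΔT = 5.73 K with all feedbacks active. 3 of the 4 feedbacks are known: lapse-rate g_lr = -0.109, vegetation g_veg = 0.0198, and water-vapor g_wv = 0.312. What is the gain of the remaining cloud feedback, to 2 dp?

0.27

Amplification A = ΔT/ΔT₀ = 5.73/2.9 = 1.976.
Total gain g = 1 − 1/A = 1 − 1/1.976 = 0.4939.
Known gains sum to -0.109 + 0.0198 + 0.312 = 0.2228.
g_cld = 0.4939 − 0.2228 = 0.27.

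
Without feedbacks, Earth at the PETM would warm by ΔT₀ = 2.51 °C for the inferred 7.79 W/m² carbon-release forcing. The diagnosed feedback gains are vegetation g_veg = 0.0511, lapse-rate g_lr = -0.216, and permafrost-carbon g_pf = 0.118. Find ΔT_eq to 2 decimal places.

2.40 °C

Total gain g = 0.0511 − 0.216 + 0.118 = -0.0469.
Amplification A = 1/(1 + 0.0469) = 0.9552.
ΔT = 2.51 × 0.9552 = 2.40 °C.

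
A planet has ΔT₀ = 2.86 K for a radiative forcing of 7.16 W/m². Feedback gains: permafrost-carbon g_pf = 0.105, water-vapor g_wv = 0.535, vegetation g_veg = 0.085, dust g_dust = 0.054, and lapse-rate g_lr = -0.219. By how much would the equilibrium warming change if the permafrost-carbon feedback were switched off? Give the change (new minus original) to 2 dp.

-1.25 K

Original: g = 0.56, ΔT = 2.86/(1−0.56) = 6.5000 K.
Without permafrost-carbon: g' = 0.455, ΔT' = 2.86/(1−0.455) = 5.2477 K.
Change = 5.2477 − 6.5000 = -1.25 K.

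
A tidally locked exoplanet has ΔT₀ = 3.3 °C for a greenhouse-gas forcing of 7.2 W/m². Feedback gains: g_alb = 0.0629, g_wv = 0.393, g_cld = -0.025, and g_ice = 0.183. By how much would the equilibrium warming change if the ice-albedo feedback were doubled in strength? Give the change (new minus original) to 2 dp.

Original: g = 0.6139, ΔT = 3.3/(1−0.6139) = 8.5470 °C.
With doubled ice-albedo: g' = 0.7969, ΔT' = 3.3/(1−0.7969) = 16.2482 °C.
Change = 16.2482 − 8.5470 = 7.70 °C.

7.70 °C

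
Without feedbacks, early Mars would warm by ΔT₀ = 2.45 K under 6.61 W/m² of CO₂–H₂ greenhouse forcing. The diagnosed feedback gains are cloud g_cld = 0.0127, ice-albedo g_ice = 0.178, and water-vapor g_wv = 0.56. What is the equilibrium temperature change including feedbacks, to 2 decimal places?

Total gain g = 0.0127 + 0.178 + 0.56 = 0.7507.
Amplification A = 1/(1 − 0.7507) = 4.011.
ΔT = 2.45 × 4.011 = 9.83 K.

9.83 K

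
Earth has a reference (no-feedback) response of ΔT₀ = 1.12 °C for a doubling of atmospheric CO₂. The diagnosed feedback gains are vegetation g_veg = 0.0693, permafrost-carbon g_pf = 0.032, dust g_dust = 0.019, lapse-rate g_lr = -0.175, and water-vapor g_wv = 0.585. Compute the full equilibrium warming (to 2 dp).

2.38 °C

Total gain g = 0.0693 + 0.032 + 0.019 − 0.175 + 0.585 = 0.5303.
Amplification A = 1/(1 − 0.5303) = 2.129.
ΔT = 1.12 × 2.129 = 2.38 °C.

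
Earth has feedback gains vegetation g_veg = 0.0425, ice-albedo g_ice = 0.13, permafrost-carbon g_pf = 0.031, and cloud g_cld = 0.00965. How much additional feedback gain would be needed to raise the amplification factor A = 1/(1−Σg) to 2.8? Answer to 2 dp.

0.43

Current total gain = 0.21315.
Target gain for A = 2.8: g* = 1 − 1/2.8 = 0.6429.
Additional gain needed = 0.6429 − 0.21315 = 0.43.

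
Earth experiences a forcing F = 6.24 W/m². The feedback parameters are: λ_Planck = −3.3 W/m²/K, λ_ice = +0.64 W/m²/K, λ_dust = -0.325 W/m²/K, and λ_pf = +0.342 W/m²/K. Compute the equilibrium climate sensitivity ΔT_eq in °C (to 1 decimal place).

2.4 °C

Net feedback parameter λ = (−3.3) + (+0.64) + (-0.325) + (+0.342) = -2.643 W/m²/K.
ΔT = −F/λ = −6.24/(-2.643) = 2.4 °C.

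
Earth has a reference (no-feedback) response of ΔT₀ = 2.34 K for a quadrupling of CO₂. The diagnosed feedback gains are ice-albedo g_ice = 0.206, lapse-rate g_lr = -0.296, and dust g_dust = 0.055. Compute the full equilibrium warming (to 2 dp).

2.26 K

Total gain g = 0.206 − 0.296 + 0.055 = -0.035.
Amplification A = 1/(1 + 0.035) = 0.9662.
ΔT = 2.34 × 0.9662 = 2.26 K.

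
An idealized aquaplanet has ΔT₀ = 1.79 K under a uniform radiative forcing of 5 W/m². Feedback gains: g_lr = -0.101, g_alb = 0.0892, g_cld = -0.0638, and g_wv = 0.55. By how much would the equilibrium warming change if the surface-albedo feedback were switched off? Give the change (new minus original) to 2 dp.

Original: g = 0.4744, ΔT = 1.79/(1−0.4744) = 3.4056 K.
Without surface-albedo: g' = 0.3852, ΔT' = 1.79/(1−0.3852) = 2.9115 K.
Change = 2.9115 − 3.4056 = -0.49 K.

-0.49 K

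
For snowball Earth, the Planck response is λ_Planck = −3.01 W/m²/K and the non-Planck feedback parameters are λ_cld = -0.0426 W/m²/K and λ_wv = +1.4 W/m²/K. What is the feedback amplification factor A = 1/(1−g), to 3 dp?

Convert to gains: g_cld = -0.0426/3.01 = -0.01415; g_wv = 1.4/3.01 = 0.4651.
Total gain g = 0.45095.
A = 1/(1 − 0.45095) = 1.821.

1.821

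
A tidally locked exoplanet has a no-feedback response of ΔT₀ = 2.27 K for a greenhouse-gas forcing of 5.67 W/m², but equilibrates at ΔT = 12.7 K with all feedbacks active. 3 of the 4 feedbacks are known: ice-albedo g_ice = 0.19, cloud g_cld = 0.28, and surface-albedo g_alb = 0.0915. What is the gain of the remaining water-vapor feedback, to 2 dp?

0.26

Amplification A = ΔT/ΔT₀ = 12.7/2.27 = 5.595.
Total gain g = 1 − 1/A = 1 − 1/5.595 = 0.8213.
Known gains sum to 0.19 + 0.28 + 0.0915 = 0.5615.
g_wv = 0.8213 − 0.5615 = 0.26.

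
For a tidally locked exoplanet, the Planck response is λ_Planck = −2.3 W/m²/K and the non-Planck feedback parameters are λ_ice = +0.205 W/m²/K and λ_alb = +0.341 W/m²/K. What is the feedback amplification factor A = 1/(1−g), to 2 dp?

1.31

Convert to gains: g_ice = 0.205/2.3 = 0.08913; g_alb = 0.341/2.3 = 0.1483.
Total gain g = 0.23743.
A = 1/(1 − 0.23743) = 1.31.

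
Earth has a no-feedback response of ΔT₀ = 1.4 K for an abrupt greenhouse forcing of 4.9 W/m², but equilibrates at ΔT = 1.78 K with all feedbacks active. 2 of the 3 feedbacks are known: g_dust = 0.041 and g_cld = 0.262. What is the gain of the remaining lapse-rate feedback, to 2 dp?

-0.09

Amplification A = ΔT/ΔT₀ = 1.78/1.4 = 1.271.
Total gain g = 1 − 1/A = 1 − 1/1.271 = 0.2132.
Known gains sum to 0.041 + 0.262 = 0.303.
g_lr = 0.2132 − 0.303 = -0.09.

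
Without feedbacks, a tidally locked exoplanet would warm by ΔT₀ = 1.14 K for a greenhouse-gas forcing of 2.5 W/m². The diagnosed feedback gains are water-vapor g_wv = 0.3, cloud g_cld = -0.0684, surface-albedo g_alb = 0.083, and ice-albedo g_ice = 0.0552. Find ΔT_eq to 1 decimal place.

1.8 K

Total gain g = 0.3 − 0.0684 + 0.083 + 0.0552 = 0.3698.
Amplification A = 1/(1 − 0.3698) = 1.587.
ΔT = 1.14 × 1.587 = 1.8 K.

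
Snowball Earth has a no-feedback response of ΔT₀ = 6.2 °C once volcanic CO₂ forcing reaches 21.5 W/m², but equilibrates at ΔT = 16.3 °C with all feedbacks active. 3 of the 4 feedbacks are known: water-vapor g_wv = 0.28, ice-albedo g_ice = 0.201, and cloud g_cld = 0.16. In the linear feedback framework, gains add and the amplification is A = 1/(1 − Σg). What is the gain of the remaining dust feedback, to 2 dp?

Amplification A = ΔT/ΔT₀ = 16.3/6.2 = 2.629.
Total gain g = 1 − 1/A = 1 − 1/2.629 = 0.6196.
Known gains sum to 0.28 + 0.201 + 0.16 = 0.641.
g_dust = 0.6196 − 0.641 = -0.02.

-0.02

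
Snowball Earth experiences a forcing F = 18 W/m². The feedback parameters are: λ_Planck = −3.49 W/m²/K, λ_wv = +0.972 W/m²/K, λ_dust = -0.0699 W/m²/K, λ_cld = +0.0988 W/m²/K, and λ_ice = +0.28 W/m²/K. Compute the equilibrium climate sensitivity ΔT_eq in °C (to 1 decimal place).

Net feedback parameter λ = (−3.49) + (+0.972) + (-0.0699) + (+0.0988) + (+0.28) = -2.2091 W/m²/K.
ΔT = −F/λ = −18/(-2.2091) = 8.1 °C.

8.1 °C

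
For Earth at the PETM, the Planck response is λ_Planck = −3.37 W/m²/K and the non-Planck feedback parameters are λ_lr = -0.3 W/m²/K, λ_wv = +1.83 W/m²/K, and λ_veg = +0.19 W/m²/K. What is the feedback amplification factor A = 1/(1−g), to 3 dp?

2.042

Convert to gains: g_lr = -0.3/3.37 = -0.08902; g_wv = 1.83/3.37 = 0.543; g_veg = 0.19/3.37 = 0.05638.
Total gain g = 0.51036.
A = 1/(1 − 0.51036) = 2.042.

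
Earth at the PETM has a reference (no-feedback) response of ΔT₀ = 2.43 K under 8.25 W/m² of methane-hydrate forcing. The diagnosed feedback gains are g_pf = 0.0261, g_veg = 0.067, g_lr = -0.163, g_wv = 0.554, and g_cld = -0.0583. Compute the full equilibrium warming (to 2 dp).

4.23 K

Total gain g = 0.0261 + 0.067 − 0.163 + 0.554 − 0.0583 = 0.4258.
Amplification A = 1/(1 − 0.4258) = 1.742.
ΔT = 2.43 × 1.742 = 4.23 K.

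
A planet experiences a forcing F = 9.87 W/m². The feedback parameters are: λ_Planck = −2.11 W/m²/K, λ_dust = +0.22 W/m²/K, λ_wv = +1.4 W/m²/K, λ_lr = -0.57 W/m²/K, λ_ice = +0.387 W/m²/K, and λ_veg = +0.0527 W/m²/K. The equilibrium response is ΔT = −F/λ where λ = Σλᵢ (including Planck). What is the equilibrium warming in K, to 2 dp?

Net feedback parameter λ = (−2.11) + (+0.22) + (+1.4) + (-0.57) + (+0.387) + (+0.0527) = -0.6203 W/m²/K.
ΔT = −F/λ = −9.87/(-0.6203) = 15.91 K.

15.91 K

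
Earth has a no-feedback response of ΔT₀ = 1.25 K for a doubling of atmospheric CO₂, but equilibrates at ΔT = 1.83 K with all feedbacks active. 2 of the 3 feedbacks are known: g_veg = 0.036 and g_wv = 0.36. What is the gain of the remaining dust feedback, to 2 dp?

Amplification A = ΔT/ΔT₀ = 1.83/1.25 = 1.464.
Total gain g = 1 − 1/A = 1 − 1/1.464 = 0.3169.
Known gains sum to 0.036 + 0.36 = 0.396.
g_dust = 0.3169 − 0.396 = -0.08.

-0.08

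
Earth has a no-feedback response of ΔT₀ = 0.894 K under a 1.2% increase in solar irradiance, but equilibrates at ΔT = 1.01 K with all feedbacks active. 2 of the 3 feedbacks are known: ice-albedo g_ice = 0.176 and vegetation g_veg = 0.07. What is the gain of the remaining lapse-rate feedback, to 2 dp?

Amplification A = ΔT/ΔT₀ = 1.01/0.894 = 1.13.
Total gain g = 1 − 1/A = 1 − 1/1.13 = 0.115.
Known gains sum to 0.176 + 0.07 = 0.246.
g_lr = 0.115 − 0.246 = -0.13.

-0.13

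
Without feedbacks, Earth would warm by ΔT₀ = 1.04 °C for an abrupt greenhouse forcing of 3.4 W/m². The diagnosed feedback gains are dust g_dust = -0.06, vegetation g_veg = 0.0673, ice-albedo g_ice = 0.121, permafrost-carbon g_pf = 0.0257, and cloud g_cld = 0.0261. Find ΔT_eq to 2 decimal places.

Total gain g = -0.06 + 0.0673 + 0.121 + 0.0257 + 0.0261 = 0.1801.
Amplification A = 1/(1 − 0.1801) = 1.22.
ΔT = 1.04 × 1.22 = 1.27 °C.

1.27 °C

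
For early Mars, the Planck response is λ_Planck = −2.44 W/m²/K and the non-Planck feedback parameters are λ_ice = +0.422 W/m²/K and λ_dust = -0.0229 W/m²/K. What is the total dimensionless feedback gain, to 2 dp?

0.16

Convert to gains: g_ice = 0.422/2.44 = 0.173; g_dust = -0.0229/2.44 = -0.009385.
Total gain g = 0.163615.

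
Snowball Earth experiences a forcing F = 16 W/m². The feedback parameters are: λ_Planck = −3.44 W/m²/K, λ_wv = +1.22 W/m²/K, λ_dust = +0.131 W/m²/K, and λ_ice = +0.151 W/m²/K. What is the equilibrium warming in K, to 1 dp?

8.3 K

Net feedback parameter λ = (−3.44) + (+1.22) + (+0.131) + (+0.151) = -1.938 W/m²/K.
ΔT = −F/λ = −16/(-1.938) = 8.3 K.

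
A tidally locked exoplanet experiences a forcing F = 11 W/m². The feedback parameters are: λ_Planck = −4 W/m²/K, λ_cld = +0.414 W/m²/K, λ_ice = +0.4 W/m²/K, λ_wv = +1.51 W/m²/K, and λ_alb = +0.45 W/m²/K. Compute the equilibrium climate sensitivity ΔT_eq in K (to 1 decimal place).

Net feedback parameter λ = (−4) + (+0.414) + (+0.4) + (+1.51) + (+0.45) = -1.226 W/m²/K.
ΔT = −F/λ = −11/(-1.226) = 9.0 K.

9.0 K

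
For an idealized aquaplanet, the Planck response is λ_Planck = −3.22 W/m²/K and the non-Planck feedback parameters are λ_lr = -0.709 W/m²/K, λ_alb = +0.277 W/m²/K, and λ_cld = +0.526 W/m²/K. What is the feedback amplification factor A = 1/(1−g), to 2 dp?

Convert to gains: g_lr = -0.709/3.22 = -0.2202; g_alb = 0.277/3.22 = 0.08602; g_cld = 0.526/3.22 = 0.1634.
Total gain g = 0.02922.
A = 1/(1 − 0.02922) = 1.03.

1.03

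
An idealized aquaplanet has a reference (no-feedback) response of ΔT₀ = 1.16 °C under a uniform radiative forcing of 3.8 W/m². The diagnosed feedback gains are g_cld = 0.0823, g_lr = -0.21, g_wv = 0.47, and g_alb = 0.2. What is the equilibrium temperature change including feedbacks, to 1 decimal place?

2.5 °C

Total gain g = 0.0823 − 0.21 + 0.47 + 0.2 = 0.5423.
Amplification A = 1/(1 − 0.5423) = 2.185.
ΔT = 1.16 × 2.185 = 2.5 °C.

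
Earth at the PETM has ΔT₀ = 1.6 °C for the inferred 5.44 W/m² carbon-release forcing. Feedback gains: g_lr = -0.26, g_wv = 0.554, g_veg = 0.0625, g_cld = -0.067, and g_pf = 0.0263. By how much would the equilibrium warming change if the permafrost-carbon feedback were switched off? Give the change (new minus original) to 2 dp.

Original: g = 0.3158, ΔT = 1.6/(1−0.3158) = 2.3385 °C.
Without permafrost-carbon: g' = 0.2895, ΔT' = 1.6/(1−0.2895) = 2.2519 °C.
Change = 2.2519 − 2.3385 = -0.09 °C.

-0.09 °C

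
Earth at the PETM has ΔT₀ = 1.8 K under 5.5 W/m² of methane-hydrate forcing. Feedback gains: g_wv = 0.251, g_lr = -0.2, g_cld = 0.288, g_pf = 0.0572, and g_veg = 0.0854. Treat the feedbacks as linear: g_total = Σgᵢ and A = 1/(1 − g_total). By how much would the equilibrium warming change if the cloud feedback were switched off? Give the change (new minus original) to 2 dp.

Original: g = 0.4816, ΔT = 1.8/(1−0.4816) = 3.4722 K.
Without cloud: g' = 0.1936, ΔT' = 1.8/(1−0.1936) = 2.2321 K.
Change = 2.2321 − 3.4722 = -1.24 K.

-1.24 K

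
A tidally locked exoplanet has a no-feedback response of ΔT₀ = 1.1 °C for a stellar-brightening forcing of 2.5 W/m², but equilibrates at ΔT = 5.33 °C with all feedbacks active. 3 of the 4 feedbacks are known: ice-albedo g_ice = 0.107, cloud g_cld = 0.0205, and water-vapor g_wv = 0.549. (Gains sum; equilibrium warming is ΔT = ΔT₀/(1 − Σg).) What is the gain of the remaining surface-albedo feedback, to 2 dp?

Amplification A = ΔT/ΔT₀ = 5.33/1.1 = 4.845.
Total gain g = 1 − 1/A = 1 − 1/4.845 = 0.7936.
Known gains sum to 0.107 + 0.0205 + 0.549 = 0.6765.
g_alb = 0.7936 − 0.6765 = 0.12.

0.12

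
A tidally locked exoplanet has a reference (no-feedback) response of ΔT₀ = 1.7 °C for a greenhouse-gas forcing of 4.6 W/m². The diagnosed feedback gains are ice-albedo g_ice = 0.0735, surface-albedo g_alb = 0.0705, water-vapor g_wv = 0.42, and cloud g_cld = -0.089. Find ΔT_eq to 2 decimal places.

3.24 °C

Total gain g = 0.0735 + 0.0705 + 0.42 − 0.089 = 0.475.
Amplification A = 1/(1 − 0.475) = 1.905.
ΔT = 1.7 × 1.905 = 3.24 °C.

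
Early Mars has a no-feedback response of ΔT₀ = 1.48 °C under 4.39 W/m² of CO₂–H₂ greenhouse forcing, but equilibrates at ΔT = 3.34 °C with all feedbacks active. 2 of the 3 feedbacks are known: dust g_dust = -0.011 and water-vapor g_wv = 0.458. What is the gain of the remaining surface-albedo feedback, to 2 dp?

Amplification A = ΔT/ΔT₀ = 3.34/1.48 = 2.257.
Total gain g = 1 − 1/A = 1 − 1/2.257 = 0.5569.
Known gains sum to -0.011 + 0.458 = 0.447.
g_alb = 0.5569 − 0.447 = 0.11.

0.11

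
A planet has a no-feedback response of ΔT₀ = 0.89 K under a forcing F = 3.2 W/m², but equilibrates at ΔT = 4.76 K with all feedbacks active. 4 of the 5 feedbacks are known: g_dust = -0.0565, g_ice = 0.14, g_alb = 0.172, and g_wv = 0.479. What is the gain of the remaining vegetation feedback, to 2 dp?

Amplification A = ΔT/ΔT₀ = 4.76/0.89 = 5.348.
Total gain g = 1 − 1/A = 1 − 1/5.348 = 0.813.
Known gains sum to -0.0565 + 0.14 + 0.172 + 0.479 = 0.7345.
g_veg = 0.813 − 0.7345 = 0.08.

0.08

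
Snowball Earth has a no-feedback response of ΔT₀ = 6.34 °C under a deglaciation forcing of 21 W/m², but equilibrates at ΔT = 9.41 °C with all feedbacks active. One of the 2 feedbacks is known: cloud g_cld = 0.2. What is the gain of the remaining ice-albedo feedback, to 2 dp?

0.13

Amplification A = ΔT/ΔT₀ = 9.41/6.34 = 1.484.
Total gain g = 1 − 1/A = 1 − 1/1.484 = 0.3261.
The known gain is 0.2.
g_ice = 0.3261 − 0.2 = 0.13.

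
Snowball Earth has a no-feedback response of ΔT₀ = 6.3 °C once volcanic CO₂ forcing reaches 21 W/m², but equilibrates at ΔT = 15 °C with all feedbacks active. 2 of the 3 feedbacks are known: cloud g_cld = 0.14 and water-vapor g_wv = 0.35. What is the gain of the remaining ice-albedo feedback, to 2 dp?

0.09

Amplification A = ΔT/ΔT₀ = 15/6.3 = 2.381.
Total gain g = 1 − 1/A = 1 − 1/2.381 = 0.58.
Known gains sum to 0.14 + 0.35 = 0.49.
g_ice = 0.58 − 0.49 = 0.09.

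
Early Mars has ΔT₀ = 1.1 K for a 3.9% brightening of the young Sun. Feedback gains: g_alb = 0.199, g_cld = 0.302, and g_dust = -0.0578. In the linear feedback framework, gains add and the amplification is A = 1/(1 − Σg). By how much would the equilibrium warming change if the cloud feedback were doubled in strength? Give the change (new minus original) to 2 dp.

Original: g = 0.4432, ΔT = 1.1/(1−0.4432) = 1.9756 K.
With doubled cloud: g' = 0.7452, ΔT' = 1.1/(1−0.7452) = 4.3171 K.
Change = 4.3171 − 1.9756 = 2.34 K.

2.34 K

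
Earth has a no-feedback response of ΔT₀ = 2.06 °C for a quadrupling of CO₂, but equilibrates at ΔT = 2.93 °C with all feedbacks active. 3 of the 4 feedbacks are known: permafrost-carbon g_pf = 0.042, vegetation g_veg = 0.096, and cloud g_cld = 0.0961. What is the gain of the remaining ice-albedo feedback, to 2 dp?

0.06

Amplification A = ΔT/ΔT₀ = 2.93/2.06 = 1.422.
Total gain g = 1 − 1/A = 1 − 1/1.422 = 0.2968.
Known gains sum to 0.042 + 0.096 + 0.0961 = 0.2341.
g_ice = 0.2968 − 0.2341 = 0.06.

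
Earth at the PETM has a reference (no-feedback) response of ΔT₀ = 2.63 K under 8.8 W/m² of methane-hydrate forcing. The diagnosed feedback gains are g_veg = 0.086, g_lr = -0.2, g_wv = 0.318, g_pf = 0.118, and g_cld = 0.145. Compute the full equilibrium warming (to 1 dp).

Total gain g = 0.086 − 0.2 + 0.318 + 0.118 + 0.145 = 0.467.
Amplification A = 1/(1 − 0.467) = 1.876.
ΔT = 2.63 × 1.876 = 4.9 K.

4.9 K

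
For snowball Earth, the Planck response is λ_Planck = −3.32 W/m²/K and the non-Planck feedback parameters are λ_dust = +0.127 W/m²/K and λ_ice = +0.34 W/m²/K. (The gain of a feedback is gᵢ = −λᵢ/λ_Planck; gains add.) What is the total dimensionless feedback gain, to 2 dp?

Convert to gains: g_dust = 0.127/3.32 = 0.03825; g_ice = 0.34/3.32 = 0.1024.
Total gain g = 0.14065.

0.14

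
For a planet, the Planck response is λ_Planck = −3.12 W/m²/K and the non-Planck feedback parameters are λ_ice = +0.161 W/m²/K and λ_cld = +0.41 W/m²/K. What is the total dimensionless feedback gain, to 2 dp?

Convert to gains: g_ice = 0.161/3.12 = 0.0516; g_cld = 0.41/3.12 = 0.1314.
Total gain g = 0.183.

0.18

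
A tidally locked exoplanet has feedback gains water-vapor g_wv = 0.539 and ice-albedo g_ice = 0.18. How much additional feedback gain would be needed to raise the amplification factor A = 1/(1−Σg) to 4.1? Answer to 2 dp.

0.04

Current total gain = 0.719.
Target gain for A = 4.1: g* = 1 − 1/4.1 = 0.7561.
Additional gain needed = 0.7561 − 0.719 = 0.04.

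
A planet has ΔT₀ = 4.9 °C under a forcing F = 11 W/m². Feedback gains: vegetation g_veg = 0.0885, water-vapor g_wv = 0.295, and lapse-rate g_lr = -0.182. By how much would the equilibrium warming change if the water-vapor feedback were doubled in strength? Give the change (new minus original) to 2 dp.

Original: g = 0.2015, ΔT = 4.9/(1−0.2015) = 6.1365 °C.
With doubled water-vapor: g' = 0.4965, ΔT' = 4.9/(1−0.4965) = 9.7319 °C.
Change = 9.7319 − 6.1365 = 3.60 °C.

3.60 °C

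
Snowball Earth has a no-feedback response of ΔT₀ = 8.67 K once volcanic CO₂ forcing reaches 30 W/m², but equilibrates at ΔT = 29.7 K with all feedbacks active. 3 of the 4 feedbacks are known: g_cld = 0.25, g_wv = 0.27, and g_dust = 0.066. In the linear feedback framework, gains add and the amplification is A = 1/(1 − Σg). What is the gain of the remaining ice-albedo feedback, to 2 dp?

Amplification A = ΔT/ΔT₀ = 29.7/8.67 = 3.426.
Total gain g = 1 − 1/A = 1 − 1/3.426 = 0.7081.
Known gains sum to 0.25 + 0.27 + 0.066 = 0.586.
g_ice = 0.7081 − 0.586 = 0.12.

0.12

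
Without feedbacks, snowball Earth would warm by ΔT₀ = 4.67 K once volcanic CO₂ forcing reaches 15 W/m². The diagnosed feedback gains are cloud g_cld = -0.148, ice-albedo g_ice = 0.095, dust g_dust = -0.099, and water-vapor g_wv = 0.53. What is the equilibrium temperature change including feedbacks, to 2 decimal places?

7.51 K

Total gain g = -0.148 + 0.095 − 0.099 + 0.53 = 0.378.
Amplification A = 1/(1 − 0.378) = 1.608.
ΔT = 4.67 × 1.608 = 7.51 K.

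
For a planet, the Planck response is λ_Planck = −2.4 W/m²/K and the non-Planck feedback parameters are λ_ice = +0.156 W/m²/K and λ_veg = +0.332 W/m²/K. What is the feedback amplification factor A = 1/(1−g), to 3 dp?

1.255

Convert to gains: g_ice = 0.156/2.4 = 0.065; g_veg = 0.332/2.4 = 0.1383.
Total gain g = 0.2033.
A = 1/(1 − 0.2033) = 1.255.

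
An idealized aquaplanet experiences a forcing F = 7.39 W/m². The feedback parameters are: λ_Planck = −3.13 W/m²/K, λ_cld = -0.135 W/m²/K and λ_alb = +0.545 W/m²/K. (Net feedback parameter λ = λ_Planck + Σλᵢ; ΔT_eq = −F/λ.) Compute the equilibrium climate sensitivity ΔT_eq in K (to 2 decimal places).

2.72 K

Net feedback parameter λ = (−3.13) + (-0.135) + (+0.545) = -2.72 W/m²/K.
ΔT = −F/λ = −7.39/(-2.72) = 2.72 K.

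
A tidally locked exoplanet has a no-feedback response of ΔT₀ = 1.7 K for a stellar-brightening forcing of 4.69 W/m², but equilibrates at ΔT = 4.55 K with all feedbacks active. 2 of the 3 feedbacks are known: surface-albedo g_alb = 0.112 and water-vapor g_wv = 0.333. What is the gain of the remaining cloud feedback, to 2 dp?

0.18

Amplification A = ΔT/ΔT₀ = 4.55/1.7 = 2.676.
Total gain g = 1 − 1/A = 1 − 1/2.676 = 0.6263.
Known gains sum to 0.112 + 0.333 = 0.445.
g_cld = 0.6263 − 0.445 = 0.18.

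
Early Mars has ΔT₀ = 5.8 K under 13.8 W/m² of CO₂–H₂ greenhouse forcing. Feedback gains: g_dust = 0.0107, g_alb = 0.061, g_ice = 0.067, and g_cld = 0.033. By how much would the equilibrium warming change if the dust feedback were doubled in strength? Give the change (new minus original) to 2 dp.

Original: g = 0.1717, ΔT = 5.8/(1−0.1717) = 7.0023 K.
With doubled dust: g' = 0.1824, ΔT' = 5.8/(1−0.1824) = 7.0939 K.
Change = 7.0939 − 7.0023 = 0.09 K.

0.09 K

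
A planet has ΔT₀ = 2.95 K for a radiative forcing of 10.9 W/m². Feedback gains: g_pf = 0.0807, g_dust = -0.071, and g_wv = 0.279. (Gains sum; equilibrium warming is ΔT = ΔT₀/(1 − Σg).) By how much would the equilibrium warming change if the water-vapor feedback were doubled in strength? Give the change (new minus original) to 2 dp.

2.68 K

Original: g = 0.2887, ΔT = 2.95/(1−0.2887) = 4.1473 K.
With doubled water-vapor: g' = 0.5677, ΔT' = 2.95/(1−0.5677) = 6.8240 K.
Change = 6.8240 − 4.1473 = 2.68 K.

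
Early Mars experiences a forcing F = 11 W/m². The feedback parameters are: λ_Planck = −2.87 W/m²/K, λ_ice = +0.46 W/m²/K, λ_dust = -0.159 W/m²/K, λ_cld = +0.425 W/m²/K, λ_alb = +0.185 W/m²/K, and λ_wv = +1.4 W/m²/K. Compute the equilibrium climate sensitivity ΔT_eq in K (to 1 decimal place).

Net feedback parameter λ = (−2.87) + (+0.46) + (-0.159) + (+0.425) + (+0.185) + (+1.4) = -0.559 W/m²/K.
ΔT = −F/λ = −11/(-0.559) = 19.7 K.

19.7 K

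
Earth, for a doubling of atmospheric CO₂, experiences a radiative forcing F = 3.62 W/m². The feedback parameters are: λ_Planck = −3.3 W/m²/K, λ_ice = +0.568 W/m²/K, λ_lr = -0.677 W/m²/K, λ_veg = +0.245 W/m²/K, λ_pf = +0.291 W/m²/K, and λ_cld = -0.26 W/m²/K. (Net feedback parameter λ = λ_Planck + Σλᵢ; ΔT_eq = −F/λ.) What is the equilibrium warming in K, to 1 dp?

1.2 K

Net feedback parameter λ = (−3.3) + (+0.568) + (-0.677) + (+0.245) + (+0.291) + (-0.26) = -3.133 W/m²/K.
ΔT = −F/λ = −3.62/(-3.133) = 1.2 K.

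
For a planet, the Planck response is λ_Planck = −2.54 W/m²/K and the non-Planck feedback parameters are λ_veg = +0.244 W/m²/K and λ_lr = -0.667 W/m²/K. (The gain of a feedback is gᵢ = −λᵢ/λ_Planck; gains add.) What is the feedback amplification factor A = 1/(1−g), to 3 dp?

0.857

Convert to gains: g_veg = 0.244/2.54 = 0.09606; g_lr = -0.667/2.54 = -0.2626.
Total gain g = -0.16654.
A = 1/(1 + 0.16654) = 0.857.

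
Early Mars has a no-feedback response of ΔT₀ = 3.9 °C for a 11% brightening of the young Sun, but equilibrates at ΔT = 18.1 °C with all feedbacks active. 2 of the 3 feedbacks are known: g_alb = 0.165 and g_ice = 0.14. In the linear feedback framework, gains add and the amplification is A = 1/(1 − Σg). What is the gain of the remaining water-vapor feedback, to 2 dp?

Amplification A = ΔT/ΔT₀ = 18.1/3.9 = 4.641.
Total gain g = 1 − 1/A = 1 − 1/4.641 = 0.7845.
Known gains sum to 0.165 + 0.14 = 0.305.
g_wv = 0.7845 − 0.305 = 0.48.

0.48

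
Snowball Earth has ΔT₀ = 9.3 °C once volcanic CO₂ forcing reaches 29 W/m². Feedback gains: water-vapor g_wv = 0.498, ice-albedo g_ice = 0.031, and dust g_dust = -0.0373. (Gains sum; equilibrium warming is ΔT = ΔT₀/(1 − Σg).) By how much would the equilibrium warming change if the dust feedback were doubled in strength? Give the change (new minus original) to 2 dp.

Original: g = 0.4917, ΔT = 9.3/(1−0.4917) = 18.2963 °C.
With doubled dust: g' = 0.4544, ΔT' = 9.3/(1−0.4544) = 17.0455 °C.
Change = 17.0455 − 18.2963 = -1.25 °C.

-1.25 °C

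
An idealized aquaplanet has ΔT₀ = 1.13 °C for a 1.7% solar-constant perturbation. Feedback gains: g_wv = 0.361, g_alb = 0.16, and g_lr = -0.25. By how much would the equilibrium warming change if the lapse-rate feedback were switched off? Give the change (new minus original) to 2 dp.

Original: g = 0.271, ΔT = 1.13/(1−0.271) = 1.5501 °C.
Without lapse-rate: g' = 0.521, ΔT' = 1.13/(1−0.521) = 2.3591 °C.
Change = 2.3591 − 1.5501 = 0.81 °C.

0.81 °C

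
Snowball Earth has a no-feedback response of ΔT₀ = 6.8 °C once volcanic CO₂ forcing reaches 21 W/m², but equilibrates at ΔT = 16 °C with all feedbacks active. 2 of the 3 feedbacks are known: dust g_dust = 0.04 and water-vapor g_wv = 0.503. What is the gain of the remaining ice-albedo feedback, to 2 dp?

0.03

Amplification A = ΔT/ΔT₀ = 16/6.8 = 2.353.
Total gain g = 1 − 1/A = 1 − 1/2.353 = 0.575.
Known gains sum to 0.04 + 0.503 = 0.543.
g_ice = 0.575 − 0.543 = 0.03.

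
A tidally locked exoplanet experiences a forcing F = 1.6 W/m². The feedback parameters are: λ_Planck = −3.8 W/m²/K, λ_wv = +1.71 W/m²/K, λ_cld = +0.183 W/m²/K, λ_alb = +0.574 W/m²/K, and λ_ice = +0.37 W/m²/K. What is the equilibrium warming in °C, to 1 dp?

Net feedback parameter λ = (−3.8) + (+1.71) + (+0.183) + (+0.574) + (+0.37) = -0.963 W/m²/K.
ΔT = −F/λ = −1.6/(-0.963) = 1.7 °C.

1.7 °C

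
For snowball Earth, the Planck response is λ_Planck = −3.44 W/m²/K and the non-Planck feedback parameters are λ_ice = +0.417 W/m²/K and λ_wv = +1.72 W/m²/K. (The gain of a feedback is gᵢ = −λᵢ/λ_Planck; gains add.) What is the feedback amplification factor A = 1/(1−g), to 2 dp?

Convert to gains: g_ice = 0.417/3.44 = 0.1212; g_wv = 1.72/3.44 = 0.5.
Total gain g = 0.6212.
A = 1/(1 − 0.6212) = 2.64.

2.64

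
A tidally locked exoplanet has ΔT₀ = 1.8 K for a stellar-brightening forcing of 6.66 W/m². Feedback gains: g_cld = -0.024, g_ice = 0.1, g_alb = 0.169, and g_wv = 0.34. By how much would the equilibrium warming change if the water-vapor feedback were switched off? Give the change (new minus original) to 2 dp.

Original: g = 0.585, ΔT = 1.8/(1−0.585) = 4.3373 K.
Without water-vapor: g' = 0.245, ΔT' = 1.8/(1−0.245) = 2.3841 K.
Change = 2.3841 − 4.3373 = -1.95 K.

-1.95 K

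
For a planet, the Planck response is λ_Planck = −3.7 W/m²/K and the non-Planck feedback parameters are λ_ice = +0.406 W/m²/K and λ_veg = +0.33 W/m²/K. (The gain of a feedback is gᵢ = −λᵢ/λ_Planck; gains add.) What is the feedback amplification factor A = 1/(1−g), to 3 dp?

Convert to gains: g_ice = 0.406/3.7 = 0.1097; g_veg = 0.33/3.7 = 0.08919.
Total gain g = 0.19889.
A = 1/(1 − 0.19889) = 1.248.

1.248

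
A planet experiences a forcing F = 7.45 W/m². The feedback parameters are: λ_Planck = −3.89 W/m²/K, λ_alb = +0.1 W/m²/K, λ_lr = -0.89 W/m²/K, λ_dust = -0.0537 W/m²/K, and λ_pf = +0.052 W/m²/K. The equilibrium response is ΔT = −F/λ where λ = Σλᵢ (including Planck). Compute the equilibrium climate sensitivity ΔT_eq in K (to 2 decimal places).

1.59 K

Net feedback parameter λ = (−3.89) + (+0.1) + (-0.89) + (-0.0537) + (+0.052) = -4.6817 W/m²/K.
ΔT = −F/λ = −7.45/(-4.6817) = 1.59 K.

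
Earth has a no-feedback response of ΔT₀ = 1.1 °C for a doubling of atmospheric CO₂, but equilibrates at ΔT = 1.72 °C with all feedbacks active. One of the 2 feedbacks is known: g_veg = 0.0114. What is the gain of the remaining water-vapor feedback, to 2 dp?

Amplification A = ΔT/ΔT₀ = 1.72/1.1 = 1.564.
Total gain g = 1 − 1/A = 1 − 1/1.564 = 0.3606.
The known gain is 0.0114.
g_wv = 0.3606 − 0.0114 = 0.35.

0.35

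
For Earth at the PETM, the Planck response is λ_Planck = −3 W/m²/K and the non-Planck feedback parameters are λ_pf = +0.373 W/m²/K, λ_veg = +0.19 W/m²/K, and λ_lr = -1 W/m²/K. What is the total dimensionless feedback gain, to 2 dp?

-0.15

Convert to gains: g_pf = 0.373/3 = 0.1243; g_veg = 0.19/3 = 0.06333; g_lr = -1/3 = -0.3333.
Total gain g = -0.14567.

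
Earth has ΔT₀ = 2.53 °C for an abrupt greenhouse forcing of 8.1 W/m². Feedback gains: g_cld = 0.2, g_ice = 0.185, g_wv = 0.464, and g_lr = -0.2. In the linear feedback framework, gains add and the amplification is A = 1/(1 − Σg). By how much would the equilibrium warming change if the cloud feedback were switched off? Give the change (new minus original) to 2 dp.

-2.62 °C

Original: g = 0.649, ΔT = 2.53/(1−0.649) = 7.2080 °C.
Without cloud: g' = 0.449, ΔT' = 2.53/(1−0.449) = 4.5917 °C.
Change = 4.5917 − 7.2080 = -2.62 °C.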